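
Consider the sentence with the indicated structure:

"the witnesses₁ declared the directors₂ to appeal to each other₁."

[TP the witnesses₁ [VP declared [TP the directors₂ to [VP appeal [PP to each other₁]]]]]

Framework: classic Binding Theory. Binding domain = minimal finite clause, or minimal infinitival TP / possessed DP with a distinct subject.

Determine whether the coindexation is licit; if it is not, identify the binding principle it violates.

Principle A

The two coindexed NPs are *the witnesses₁* and *each other₁*.
*each other₁* is an anaphor. Principle A requires it to be bound within its binding domain — the embedded TP, whose subject is the directors₂.
Within that domain it is c-commanded by *the directors₂*, which does not share its index.
*the witnesses₁* does c-command the anaphor, but from outside its binding domain.
The anaphor is unbound in its domain → Principle A violation.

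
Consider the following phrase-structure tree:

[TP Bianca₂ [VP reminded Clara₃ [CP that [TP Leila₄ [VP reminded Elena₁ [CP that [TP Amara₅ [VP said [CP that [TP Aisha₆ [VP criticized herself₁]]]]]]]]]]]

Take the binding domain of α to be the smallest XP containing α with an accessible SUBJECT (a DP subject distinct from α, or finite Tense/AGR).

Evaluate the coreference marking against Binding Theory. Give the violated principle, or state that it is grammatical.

The two coindexed NPs are *Elena₁* and *herself₁*.
*herself₁* is an anaphor. Principle A requires it to be bound within its binding domain — the embedded TP, whose subject is Aisha₆.
Within that domain it is c-commanded by *Aisha₆*, which does not share its index.
*Elena₁* does c-command the anaphor, but from outside its binding domain.
The anaphor is unbound in its domain → Principle A violation.

Principle A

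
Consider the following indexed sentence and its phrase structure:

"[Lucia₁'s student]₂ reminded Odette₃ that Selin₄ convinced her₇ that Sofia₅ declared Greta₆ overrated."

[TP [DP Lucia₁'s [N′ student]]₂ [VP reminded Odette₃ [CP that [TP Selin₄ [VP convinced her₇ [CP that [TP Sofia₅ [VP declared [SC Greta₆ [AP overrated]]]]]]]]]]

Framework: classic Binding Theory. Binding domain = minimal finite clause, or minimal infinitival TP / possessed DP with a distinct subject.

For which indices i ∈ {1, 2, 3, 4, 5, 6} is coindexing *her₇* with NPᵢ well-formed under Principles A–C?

*her* is a pronoun, so Principle B applies: it must be free in its binding domain.
Binding domain of *her₇*: the embedded TP, whose subject is Selin₄.
*Lucia₁* and the pronoun do not c-command one another → neither Principle B nor Principle C is at stake; coindexation permitted.
*[Lucia₁'s student]₂* c-commands the pronoun but from outside its binding domain, and is not c-commanded by it → coindexation permitted.
*Odette₃* c-commands the pronoun but from outside its binding domain, and is not c-commanded by it → coindexation permitted.
*Selin₄* c-commands the pronoun within its binding domain → coindexation would violate Principle B.
*Sofia₅*: the pronoun c-commands this R-expression → coindexation would violate Principle C on *Sofia₅*.
*Greta₆*: the pronoun c-commands this R-expression → coindexation would violate Principle C on *Greta₆*.

{1, 2, 3}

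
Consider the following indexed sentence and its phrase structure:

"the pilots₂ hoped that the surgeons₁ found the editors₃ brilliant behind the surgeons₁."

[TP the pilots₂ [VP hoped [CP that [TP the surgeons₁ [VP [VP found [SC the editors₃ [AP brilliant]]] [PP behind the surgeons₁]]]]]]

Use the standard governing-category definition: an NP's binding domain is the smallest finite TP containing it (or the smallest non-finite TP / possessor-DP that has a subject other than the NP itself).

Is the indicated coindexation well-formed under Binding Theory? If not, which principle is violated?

The two coindexed NPs are *the surgeons₁* (the higher occurrence) and *the surgeons₁* (the lower occurrence).
*the surgeons₁* (the lower occurrence) is an R-expression. Principle C requires it to be free everywhere.
*the surgeons₁* (the higher occurrence) c-commands it and carries the same index.
The R-expression is bound → Principle C violation.

Principle C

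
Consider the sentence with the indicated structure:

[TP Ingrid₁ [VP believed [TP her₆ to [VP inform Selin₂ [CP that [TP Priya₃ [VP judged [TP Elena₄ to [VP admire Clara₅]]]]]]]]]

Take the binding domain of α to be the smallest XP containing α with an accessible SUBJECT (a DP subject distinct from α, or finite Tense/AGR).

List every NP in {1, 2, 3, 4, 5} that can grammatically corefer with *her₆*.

*her* is a pronoun, so Principle B applies: it must be free in its binding domain.
Binding domain of *her₆*: the matrix TP, whose subject is Ingrid₁.
*Ingrid₁* c-commands the pronoun within its binding domain → coindexation would violate Principle B.
*Selin₂*: the pronoun c-commands this R-expression → coindexation would violate Principle C on *Selin₂*.
*Priya₃*: the pronoun c-commands this R-expression → coindexation would violate Principle C on *Priya₃*.
*Elena₄*: the pronoun c-commands this R-expression → coindexation would violate Principle C on *Elena₄*.
*Clara₅*: the pronoun c-commands this R-expression → coindexation would violate Principle C on *Clara₅*.

none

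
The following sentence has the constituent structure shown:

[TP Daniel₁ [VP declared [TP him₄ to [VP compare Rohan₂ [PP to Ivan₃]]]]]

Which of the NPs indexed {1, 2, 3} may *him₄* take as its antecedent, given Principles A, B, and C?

none

*him* is a pronoun, so Principle B applies: it must be free in its binding domain.
Binding domain of *him₄*: the matrix TP, whose subject is Daniel₁.
*Daniel₁* c-commands the pronoun within its binding domain → coindexation would violate Principle B.
*Rohan₂*: the pronoun c-commands this R-expression → coindexation would violate Principle C on *Rohan₂*.
*Ivan₃*: the pronoun c-commands this R-expression → coindexation would violate Principle C on *Ivan₃*.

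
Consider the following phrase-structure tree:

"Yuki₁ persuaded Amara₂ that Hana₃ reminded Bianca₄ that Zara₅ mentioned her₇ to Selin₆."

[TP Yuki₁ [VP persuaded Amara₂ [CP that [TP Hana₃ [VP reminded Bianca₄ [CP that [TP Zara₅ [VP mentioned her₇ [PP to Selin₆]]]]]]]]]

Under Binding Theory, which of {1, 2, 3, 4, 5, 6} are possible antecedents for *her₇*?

{1, 2, 3, 4}

*her* is a pronoun, so Principle B applies: it must be free in its binding domain.
Binding domain of *her₇*: the embedded TP, whose subject is Zara₅.
*Yuki₁* c-commands the pronoun but from outside its binding domain, and is not c-commanded by it → coindexation permitted.
*Amara₂* c-commands the pronoun but from outside its binding domain, and is not c-commanded by it → coindexation permitted.
*Hana₃* c-commands the pronoun but from outside its binding domain, and is not c-commanded by it → coindexation permitted.
*Bianca₄* c-commands the pronoun but from outside its binding domain, and is not c-commanded by it → coindexation permitted.
*Zara₅* c-commands the pronoun within its binding domain → coindexation would violate Principle B.
*Selin₆*: the pronoun c-commands this R-expression → coindexation would violate Principle C on *Selin₆*.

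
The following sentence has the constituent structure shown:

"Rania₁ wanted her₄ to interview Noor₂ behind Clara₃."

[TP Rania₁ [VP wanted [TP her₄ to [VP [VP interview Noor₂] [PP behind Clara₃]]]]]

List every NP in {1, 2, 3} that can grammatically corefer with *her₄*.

*her* is a pronoun, so Principle B applies: it must be free in its binding domain.
Binding domain of *her₄*: the matrix TP, whose subject is Rania₁.
*Rania₁* c-commands the pronoun within its binding domain → coindexation would violate Principle B.
*Noor₂*: the pronoun c-commands this R-expression → coindexation would violate Principle C on *Noor₂*.
*Clara₃*: the pronoun c-commands this R-expression → coindexation would violate Principle C on *Clara₃*.

none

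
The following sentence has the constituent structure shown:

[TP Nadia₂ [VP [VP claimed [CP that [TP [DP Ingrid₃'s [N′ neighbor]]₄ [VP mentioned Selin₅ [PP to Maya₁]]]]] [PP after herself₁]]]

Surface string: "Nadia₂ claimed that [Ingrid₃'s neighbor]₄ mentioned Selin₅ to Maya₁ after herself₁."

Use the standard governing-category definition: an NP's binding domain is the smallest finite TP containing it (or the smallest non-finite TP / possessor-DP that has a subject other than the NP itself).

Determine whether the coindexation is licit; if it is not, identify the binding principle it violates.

Principle A

The two coindexed NPs are *Maya₁* and *herself₁*.
*herself₁* is an anaphor. Principle A requires it to be bound within its binding domain — the matrix TP, whose subject is Nadia₂.
Within that domain it is c-commanded by *Nadia₂*, which does not share its index.
*Maya₁* does not c-command the anaphor at all.
The anaphor is unbound in its domain → Principle A violation.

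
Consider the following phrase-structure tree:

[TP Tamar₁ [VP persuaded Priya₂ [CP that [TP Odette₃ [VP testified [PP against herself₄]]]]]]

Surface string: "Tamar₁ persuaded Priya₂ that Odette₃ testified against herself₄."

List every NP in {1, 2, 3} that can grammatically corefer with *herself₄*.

{3}

*herself* is an anaphor, so Principle A applies: it must be bound in its binding domain.
Binding domain of *herself₄*: the embedded TP, whose subject is Odette₃.
*Tamar₁* c-commands the anaphor but is outside its binding domain → cannot satisfy Principle A.
*Priya₂* c-commands the anaphor but is outside its binding domain → cannot satisfy Principle A.
*Odette₃* c-commands the anaphor within its binding domain → licit binder.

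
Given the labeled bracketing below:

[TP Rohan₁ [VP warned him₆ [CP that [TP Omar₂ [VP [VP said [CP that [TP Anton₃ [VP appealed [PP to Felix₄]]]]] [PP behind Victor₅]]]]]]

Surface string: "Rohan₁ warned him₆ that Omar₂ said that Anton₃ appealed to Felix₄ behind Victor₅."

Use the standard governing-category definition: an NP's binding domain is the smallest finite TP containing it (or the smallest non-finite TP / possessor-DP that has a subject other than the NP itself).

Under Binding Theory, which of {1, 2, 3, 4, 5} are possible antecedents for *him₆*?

*him* is a pronoun, so Principle B applies: it must be free in its binding domain.
Binding domain of *him₆*: the matrix TP, whose subject is Rohan₁.
*Rohan₁* c-commands the pronoun within its binding domain → coindexation would violate Principle B.
*Omar₂*: the pronoun c-commands this R-expression → coindexation would violate Principle C on *Omar₂*.
*Anton₃*: the pronoun c-commands this R-expression → coindexation would violate Principle C on *Anton₃*.
*Felix₄*: the pronoun c-commands this R-expression → coindexation would violate Principle C on *Felix₄*.
*Victor₅*: the pronoun c-commands this R-expression → coindexation would violate Principle C on *Victor₅*.

none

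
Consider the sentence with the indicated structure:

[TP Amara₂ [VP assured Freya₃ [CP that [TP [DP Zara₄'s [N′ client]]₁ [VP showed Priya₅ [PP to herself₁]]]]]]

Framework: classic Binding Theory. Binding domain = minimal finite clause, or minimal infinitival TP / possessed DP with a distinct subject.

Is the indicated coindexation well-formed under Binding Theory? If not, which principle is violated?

The two coindexed NPs are *[Zara₄'s client]₁* and *herself₁*.
*herself₁* is an anaphor; its binding domain is the embedded TP, whose subject is [Zara₄'s client]₁. *[Zara₄'s client]₁* c-commands it within that domain and shares its index, so Principle A is satisfied.
*[Zara₄'s client]₁* is an R-expression; *herself₁* does not c-command it, and no other NP shares its index, so Principle C is satisfied.
All principles are respected.

grammatical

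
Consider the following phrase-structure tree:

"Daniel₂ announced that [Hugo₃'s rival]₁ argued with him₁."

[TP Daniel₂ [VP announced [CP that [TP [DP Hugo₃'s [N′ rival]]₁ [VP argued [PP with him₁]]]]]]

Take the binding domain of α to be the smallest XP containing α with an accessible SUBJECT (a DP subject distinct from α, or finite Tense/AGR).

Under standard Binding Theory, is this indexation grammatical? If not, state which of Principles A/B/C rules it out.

The two coindexed NPs are *[Hugo₃'s rival]₁* and *him₁*.
*him₁* is a pronoun. Its binding domain is the embedded TP, whose subject is [Hugo₃'s rival]₁.
*[Hugo₃'s rival]₁* c-commands it within that domain and carries the same index.
The pronoun is locally bound → Principle B violation.

Principle B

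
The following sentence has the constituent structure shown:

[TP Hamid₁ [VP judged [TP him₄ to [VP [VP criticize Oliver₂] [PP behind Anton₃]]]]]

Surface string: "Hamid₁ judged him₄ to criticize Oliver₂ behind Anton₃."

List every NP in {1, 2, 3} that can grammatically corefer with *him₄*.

none

*him* is a pronoun, so Principle B applies: it must be free in its binding domain.
Binding domain of *him₄*: the matrix TP, whose subject is Hamid₁.
*Hamid₁* c-commands the pronoun within its binding domain → coindexation would violate Principle B.
*Oliver₂*: the pronoun c-commands this R-expression → coindexation would violate Principle C on *Oliver₂*.
*Anton₃*: the pronoun c-commands this R-expression → coindexation would violate Principle C on *Anton₃*.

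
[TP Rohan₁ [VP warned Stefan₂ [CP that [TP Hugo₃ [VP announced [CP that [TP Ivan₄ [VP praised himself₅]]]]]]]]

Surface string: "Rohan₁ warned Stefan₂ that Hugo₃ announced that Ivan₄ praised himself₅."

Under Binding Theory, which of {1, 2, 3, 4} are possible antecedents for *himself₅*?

{4}

*himself* is an anaphor, so Principle A applies: it must be bound in its binding domain.
Binding domain of *himself₅*: the embedded TP, whose subject is Ivan₄.
*Rohan₁* c-commands the anaphor but is outside its binding domain → cannot satisfy Principle A.
*Stefan₂* c-commands the anaphor but is outside its binding domain → cannot satisfy Principle A.
*Hugo₃* c-commands the anaphor but is outside its binding domain → cannot satisfy Principle A.
*Ivan₄* c-commands the anaphor within its binding domain → licit binder.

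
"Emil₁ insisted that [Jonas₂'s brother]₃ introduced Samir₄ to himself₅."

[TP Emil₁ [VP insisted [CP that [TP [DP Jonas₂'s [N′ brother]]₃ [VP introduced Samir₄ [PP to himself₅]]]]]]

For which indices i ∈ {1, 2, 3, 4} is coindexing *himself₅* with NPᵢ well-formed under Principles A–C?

{3, 4}

*himself* is an anaphor, so Principle A applies: it must be bound in its binding domain.
Binding domain of *himself₅*: the embedded TP, whose subject is [Jonas₂'s brother]₃.
*Emil₁* c-commands the anaphor but is outside its binding domain → cannot satisfy Principle A.
*Jonas₂* does not c-command the anaphor → cannot bind it.
*[Jonas₂'s brother]₃* c-commands the anaphor within its binding domain → licit binder.
*Samir₄* c-commands the anaphor within its binding domain → licit binder.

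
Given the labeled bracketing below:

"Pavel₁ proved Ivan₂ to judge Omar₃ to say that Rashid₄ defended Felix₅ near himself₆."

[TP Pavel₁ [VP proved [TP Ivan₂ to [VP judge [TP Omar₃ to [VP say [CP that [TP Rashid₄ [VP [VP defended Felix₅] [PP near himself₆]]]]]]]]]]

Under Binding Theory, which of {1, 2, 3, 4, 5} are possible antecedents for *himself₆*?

*himself* is an anaphor, so Principle A applies: it must be bound in its binding domain.
Binding domain of *himself₆*: the embedded TP, whose subject is Rashid₄.
*Pavel₁* c-commands the anaphor but is outside its binding domain → cannot satisfy Principle A.
*Ivan₂* c-commands the anaphor but is outside its binding domain → cannot satisfy Principle A.
*Omar₃* c-commands the anaphor but is outside its binding domain → cannot satisfy Principle A.
*Rashid₄* c-commands the anaphor within its binding domain → licit binder.
*Felix₅* does not c-command the anaphor → cannot bind it.

{4}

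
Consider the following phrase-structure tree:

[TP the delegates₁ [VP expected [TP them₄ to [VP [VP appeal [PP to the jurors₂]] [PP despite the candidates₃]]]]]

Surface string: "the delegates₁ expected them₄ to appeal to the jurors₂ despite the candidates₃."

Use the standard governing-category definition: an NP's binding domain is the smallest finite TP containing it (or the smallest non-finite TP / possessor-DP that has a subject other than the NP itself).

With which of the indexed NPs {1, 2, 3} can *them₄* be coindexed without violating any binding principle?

*them* is a pronoun, so Principle B applies: it must be free in its binding domain.
Binding domain of *them₄*: the matrix TP, whose subject is the delegates₁.
*the delegates₁* c-commands the pronoun within its binding domain → coindexation would violate Principle B.
*the jurors₂*: the pronoun c-commands this R-expression → coindexation would violate Principle C on *the jurors₂*.
*the candidates₃*: the pronoun c-commands this R-expression → coindexation would violate Principle C on *the candidates₃*.

none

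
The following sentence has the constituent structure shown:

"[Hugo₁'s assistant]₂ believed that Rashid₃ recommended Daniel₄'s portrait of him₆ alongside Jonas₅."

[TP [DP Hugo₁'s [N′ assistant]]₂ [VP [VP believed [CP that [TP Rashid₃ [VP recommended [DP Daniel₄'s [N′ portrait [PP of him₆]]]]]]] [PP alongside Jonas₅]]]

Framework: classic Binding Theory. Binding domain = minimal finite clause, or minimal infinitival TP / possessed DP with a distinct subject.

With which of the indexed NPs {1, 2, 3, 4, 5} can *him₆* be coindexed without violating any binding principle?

*him* is a pronoun, so Principle B applies: it must be free in its binding domain.
Binding domain of *him₆*: the possessed DP, whose subject is Daniel₄.
*Hugo₁* and the pronoun do not c-command one another → neither Principle B nor Principle C is at stake; coindexation permitted.
*[Hugo₁'s assistant]₂* c-commands the pronoun but from outside its binding domain, and is not c-commanded by it → coindexation permitted.
*Rashid₃* c-commands the pronoun but from outside its binding domain, and is not c-commanded by it → coindexation permitted.
*Daniel₄* c-commands the pronoun within its binding domain → coindexation would violate Principle B.
*Jonas₅* and the pronoun do not c-command one another → neither Principle B nor Principle C is at stake; coindexation permitted.

{1, 2, 3, 5}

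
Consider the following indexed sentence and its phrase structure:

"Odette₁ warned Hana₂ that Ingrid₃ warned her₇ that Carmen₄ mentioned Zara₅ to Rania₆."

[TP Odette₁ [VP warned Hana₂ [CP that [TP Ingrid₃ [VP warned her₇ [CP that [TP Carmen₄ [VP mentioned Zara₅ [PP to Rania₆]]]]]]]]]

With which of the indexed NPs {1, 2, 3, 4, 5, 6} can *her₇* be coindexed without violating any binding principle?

*her* is a pronoun, so Principle B applies: it must be free in its binding domain.
Binding domain of *her₇*: the embedded TP, whose subject is Ingrid₃.
*Odette₁* c-commands the pronoun but from outside its binding domain, and is not c-commanded by it → coindexation permitted.
*Hana₂* c-commands the pronoun but from outside its binding domain, and is not c-commanded by it → coindexation permitted.
*Ingrid₃* c-commands the pronoun within its binding domain → coindexation would violate Principle B.
*Carmen₄*: the pronoun c-commands this R-expression → coindexation would violate Principle C on *Carmen₄*.
*Zara₅*: the pronoun c-commands this R-expression → coindexation would violate Principle C on *Zara₅*.
*Rania₆*: the pronoun c-commands this R-expression → coindexation would violate Principle C on *Rania₆*.

{1, 2}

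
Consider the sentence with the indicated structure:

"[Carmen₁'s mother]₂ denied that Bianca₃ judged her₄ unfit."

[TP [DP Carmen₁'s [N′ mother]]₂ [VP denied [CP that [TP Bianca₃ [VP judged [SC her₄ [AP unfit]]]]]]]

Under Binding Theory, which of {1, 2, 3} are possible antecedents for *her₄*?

*her* is a pronoun, so Principle B applies: it must be free in its binding domain.
Binding domain of *her₄*: the embedded TP, whose subject is Bianca₃.
*Carmen₁* and the pronoun do not c-command one another → neither Principle B nor Principle C is at stake; coindexation permitted.
*[Carmen₁'s mother]₂* c-commands the pronoun but from outside its binding domain, and is not c-commanded by it → coindexation permitted.
*Bianca₃* c-commands the pronoun within its binding domain → coindexation would violate Principle B.

{1, 2}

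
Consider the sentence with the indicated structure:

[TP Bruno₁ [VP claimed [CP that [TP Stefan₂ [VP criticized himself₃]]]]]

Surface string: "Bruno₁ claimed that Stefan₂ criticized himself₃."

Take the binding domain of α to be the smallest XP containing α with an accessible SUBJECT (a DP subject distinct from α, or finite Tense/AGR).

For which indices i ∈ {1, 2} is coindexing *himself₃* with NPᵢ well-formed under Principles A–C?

{2}

*himself* is an anaphor, so Principle A applies: it must be bound in its binding domain.
Binding domain of *himself₃*: the embedded TP, whose subject is Stefan₂.
*Bruno₁* c-commands the anaphor but is outside its binding domain → cannot satisfy Principle A.
*Stefan₂* c-commands the anaphor within its binding domain → licit binder.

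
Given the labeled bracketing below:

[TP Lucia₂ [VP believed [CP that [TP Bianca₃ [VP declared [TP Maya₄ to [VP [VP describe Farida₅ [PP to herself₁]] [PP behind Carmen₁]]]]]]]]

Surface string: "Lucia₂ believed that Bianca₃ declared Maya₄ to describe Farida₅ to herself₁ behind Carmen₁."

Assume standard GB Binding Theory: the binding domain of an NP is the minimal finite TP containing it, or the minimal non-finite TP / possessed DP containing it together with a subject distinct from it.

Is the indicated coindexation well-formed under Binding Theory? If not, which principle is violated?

The two coindexed NPs are *Carmen₁* and *herself₁*.
*herself₁* is an anaphor. Principle A requires it to be bound within its binding domain — the embedded TP, whose subject is Maya₄.
Within that domain it is c-commanded by *Maya₄*, *Farida₅*, none of which share its index.
*Carmen₁* does not c-command the anaphor at all.
The anaphor is unbound in its domain → Principle A violation.

Principle A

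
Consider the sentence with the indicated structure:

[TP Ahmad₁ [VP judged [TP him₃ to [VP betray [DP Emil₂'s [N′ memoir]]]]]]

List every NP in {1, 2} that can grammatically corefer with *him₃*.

*him* is a pronoun, so Principle B applies: it must be free in its binding domain.
Binding domain of *him₃*: the matrix TP, whose subject is Ahmad₁.
*Ahmad₁* c-commands the pronoun within its binding domain → coindexation would violate Principle B.
*Emil₂*: the pronoun c-commands this R-expression → coindexation would violate Principle C on *Emil₂*.

none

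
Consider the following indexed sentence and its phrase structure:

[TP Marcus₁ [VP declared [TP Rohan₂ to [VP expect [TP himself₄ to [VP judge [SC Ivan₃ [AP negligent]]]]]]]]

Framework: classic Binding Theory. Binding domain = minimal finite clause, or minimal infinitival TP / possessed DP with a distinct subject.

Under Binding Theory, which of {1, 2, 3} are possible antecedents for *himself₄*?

*himself* is an anaphor, so Principle A applies: it must be bound in its binding domain.
Binding domain of *himself₄*: the embedded TP, whose subject is Rohan₂.
*Marcus₁* c-commands the anaphor but is outside its binding domain → cannot satisfy Principle A.
*Rohan₂* c-commands the anaphor within its binding domain → licit binder.
*Ivan₃* does not c-command the anaphor → cannot bind it.

{2}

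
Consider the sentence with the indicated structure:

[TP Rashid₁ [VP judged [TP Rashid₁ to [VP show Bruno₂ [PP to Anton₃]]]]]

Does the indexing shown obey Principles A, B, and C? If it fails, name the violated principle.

Principle C

The two coindexed NPs are *Rashid₁* (the lower occurrence) and *Rashid₁* (the higher occurrence).
*Rashid₁* (the lower occurrence) is an R-expression. Principle C requires it to be free everywhere.
*Rashid₁* (the higher occurrence) c-commands it and carries the same index.
The R-expression is bound → Principle C violation.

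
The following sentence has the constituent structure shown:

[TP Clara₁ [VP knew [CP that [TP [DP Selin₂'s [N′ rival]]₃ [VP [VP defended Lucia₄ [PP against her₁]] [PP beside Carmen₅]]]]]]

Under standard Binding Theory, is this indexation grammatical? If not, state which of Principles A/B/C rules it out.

The two coindexed NPs are *Clara₁* and *her₁*.
*her₁* is a pronoun; its binding domain is the embedded TP, whose subject is [Selin₂'s rival]₃. Within that domain it is c-commanded only by *[Selin₂'s rival]₃*, *Lucia₄*, which carry a different index — the pronoun is free locally, so Principle B holds.
*Clara₁* is an R-expression; *her₁* does not c-command it, and no other NP shares its index, so Principle C is satisfied.
All principles are respected.

grammatical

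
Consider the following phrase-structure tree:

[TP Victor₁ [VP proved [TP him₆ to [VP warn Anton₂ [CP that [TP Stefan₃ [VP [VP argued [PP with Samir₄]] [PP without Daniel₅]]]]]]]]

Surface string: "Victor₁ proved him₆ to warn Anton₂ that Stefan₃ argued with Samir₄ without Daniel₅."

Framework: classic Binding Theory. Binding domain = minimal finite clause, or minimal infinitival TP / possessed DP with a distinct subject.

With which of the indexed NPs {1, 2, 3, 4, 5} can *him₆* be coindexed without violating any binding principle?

none

*him* is a pronoun, so Principle B applies: it must be free in its binding domain.
Binding domain of *him₆*: the matrix TP, whose subject is Victor₁.
*Victor₁* c-commands the pronoun within its binding domain → coindexation would violate Principle B.
*Anton₂*: the pronoun c-commands this R-expression → coindexation would violate Principle C on *Anton₂*.
*Stefan₃*: the pronoun c-commands this R-expression → coindexation would violate Principle C on *Stefan₃*.
*Samir₄*: the pronoun c-commands this R-expression → coindexation would violate Principle C on *Samir₄*.
*Daniel₅*: the pronoun c-commands this R-expression → coindexation would violate Principle C on *Daniel₅*.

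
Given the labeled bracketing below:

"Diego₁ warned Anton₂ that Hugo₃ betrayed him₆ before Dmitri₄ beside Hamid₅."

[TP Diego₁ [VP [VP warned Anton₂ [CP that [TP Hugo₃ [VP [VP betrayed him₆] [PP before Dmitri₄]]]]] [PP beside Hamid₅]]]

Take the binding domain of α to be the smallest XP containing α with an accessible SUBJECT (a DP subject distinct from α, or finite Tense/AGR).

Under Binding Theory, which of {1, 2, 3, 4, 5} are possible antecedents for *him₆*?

{1, 2, 4, 5}

*him* is a pronoun, so Principle B applies: it must be free in its binding domain.
Binding domain of *him₆*: the embedded TP, whose subject is Hugo₃.
*Diego₁* c-commands the pronoun but from outside its binding domain, and is not c-commanded by it → coindexation permitted.
*Anton₂* c-commands the pronoun but from outside its binding domain, and is not c-commanded by it → coindexation permitted.
*Hugo₃* c-commands the pronoun within its binding domain → coindexation would violate Principle B.
*Dmitri₄* and the pronoun do not c-command one another → neither Principle B nor Principle C is at stake; coindexation permitted.
*Hamid₅* and the pronoun do not c-command one another → neither Principle B nor Principle C is at stake; coindexation permitted.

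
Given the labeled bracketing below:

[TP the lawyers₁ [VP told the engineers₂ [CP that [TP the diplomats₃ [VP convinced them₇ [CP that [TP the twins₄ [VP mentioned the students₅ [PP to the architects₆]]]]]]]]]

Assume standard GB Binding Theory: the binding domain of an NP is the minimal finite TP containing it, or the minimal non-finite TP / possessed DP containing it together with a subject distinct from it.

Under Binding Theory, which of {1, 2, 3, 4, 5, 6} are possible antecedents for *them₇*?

*them* is a pronoun, so Principle B applies: it must be free in its binding domain.
Binding domain of *them₇*: the embedded TP, whose subject is the diplomats₃.
*the lawyers₁* c-commands the pronoun but from outside its binding domain, and is not c-commanded by it → coindexation permitted.
*the engineers₂* c-commands the pronoun but from outside its binding domain, and is not c-commanded by it → coindexation permitted.
*the diplomats₃* c-commands the pronoun within its binding domain → coindexation would violate Principle B.
*the twins₄*: the pronoun c-commands this R-expression → coindexation would violate Principle C on *the twins₄*.
*the students₅*: the pronoun c-commands this R-expression → coindexation would violate Principle C on *the students₅*.
*the architects₆*: the pronoun c-commands this R-expression → coindexation would violate Principle C on *the architects₆*.

{1, 2}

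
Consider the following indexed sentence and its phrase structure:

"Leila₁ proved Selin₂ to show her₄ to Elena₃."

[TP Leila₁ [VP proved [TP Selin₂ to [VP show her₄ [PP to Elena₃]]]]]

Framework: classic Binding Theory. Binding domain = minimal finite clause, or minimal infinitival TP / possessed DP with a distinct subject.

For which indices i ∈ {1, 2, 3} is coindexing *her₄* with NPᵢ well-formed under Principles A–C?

*her* is a pronoun, so Principle B applies: it must be free in its binding domain.
Binding domain of *her₄*: the embedded TP, whose subject is Selin₂.
*Leila₁* c-commands the pronoun but from outside its binding domain, and is not c-commanded by it → coindexation permitted.
*Selin₂* c-commands the pronoun within its binding domain → coindexation would violate Principle B.
*Elena₃*: the pronoun c-commands this R-expression → coindexation would violate Principle C on *Elena₃*.

{1}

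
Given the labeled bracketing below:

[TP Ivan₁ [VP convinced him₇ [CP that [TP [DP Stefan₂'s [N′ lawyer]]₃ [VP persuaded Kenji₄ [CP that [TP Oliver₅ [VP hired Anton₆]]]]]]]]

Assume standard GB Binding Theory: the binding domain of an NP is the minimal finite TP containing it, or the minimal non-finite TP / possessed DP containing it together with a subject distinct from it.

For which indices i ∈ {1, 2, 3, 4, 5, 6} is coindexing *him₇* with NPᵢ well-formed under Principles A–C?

none

*him* is a pronoun, so Principle B applies: it must be free in its binding domain.
Binding domain of *him₇*: the matrix TP, whose subject is Ivan₁.
*Ivan₁* c-commands the pronoun within its binding domain → coindexation would violate Principle B.
*Stefan₂*: the pronoun c-commands this R-expression → coindexation would violate Principle C on *Stefan₂*.
*[Stefan₂'s lawyer]₃*: the pronoun c-commands this R-expression → coindexation would violate Principle C on *[Stefan₂'s lawyer]₃*.
*Kenji₄*: the pronoun c-commands this R-expression → coindexation would violate Principle C on *Kenji₄*.
*Oliver₅*: the pronoun c-commands this R-expression → coindexation would violate Principle C on *Oliver₅*.
*Anton₆*: the pronoun c-commands this R-expression → coindexation would violate Principle C on *Anton₆*.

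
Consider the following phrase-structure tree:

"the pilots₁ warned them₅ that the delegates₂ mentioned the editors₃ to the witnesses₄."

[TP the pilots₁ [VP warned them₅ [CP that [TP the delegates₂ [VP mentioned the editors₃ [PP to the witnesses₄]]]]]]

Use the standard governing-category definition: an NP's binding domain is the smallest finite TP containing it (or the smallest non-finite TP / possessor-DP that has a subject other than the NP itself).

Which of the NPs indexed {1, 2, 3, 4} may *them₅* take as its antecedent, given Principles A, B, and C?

none

*them* is a pronoun, so Principle B applies: it must be free in its binding domain.
Binding domain of *them₅*: the matrix TP, whose subject is the pilots₁.
*the pilots₁* c-commands the pronoun within its binding domain → coindexation would violate Principle B.
*the delegates₂*: the pronoun c-commands this R-expression → coindexation would violate Principle C on *the delegates₂*.
*the editors₃*: the pronoun c-commands this R-expression → coindexation would violate Principle C on *the editors₃*.
*the witnesses₄*: the pronoun c-commands this R-expression → coindexation would violate Principle C on *the witnesses₄*.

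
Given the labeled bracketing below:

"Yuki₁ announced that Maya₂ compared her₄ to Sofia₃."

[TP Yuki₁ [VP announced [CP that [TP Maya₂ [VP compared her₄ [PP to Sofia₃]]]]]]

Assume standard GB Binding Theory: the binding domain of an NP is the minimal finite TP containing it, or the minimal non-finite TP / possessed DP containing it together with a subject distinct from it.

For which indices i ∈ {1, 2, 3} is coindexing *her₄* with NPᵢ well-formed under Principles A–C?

{1}

*her* is a pronoun, so Principle B applies: it must be free in its binding domain.
Binding domain of *her₄*: the embedded TP, whose subject is Maya₂.
*Yuki₁* c-commands the pronoun but from outside its binding domain, and is not c-commanded by it → coindexation permitted.
*Maya₂* c-commands the pronoun within its binding domain → coindexation would violate Principle B.
*Sofia₃*: the pronoun c-commands this R-expression → coindexation would violate Principle C on *Sofia₃*.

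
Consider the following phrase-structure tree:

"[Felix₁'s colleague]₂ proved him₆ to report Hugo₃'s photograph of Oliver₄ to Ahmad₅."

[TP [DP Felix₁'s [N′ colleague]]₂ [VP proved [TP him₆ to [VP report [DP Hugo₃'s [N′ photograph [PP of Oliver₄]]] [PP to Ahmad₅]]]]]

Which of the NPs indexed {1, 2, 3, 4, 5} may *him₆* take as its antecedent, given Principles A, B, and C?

{1}

*him* is a pronoun, so Principle B applies: it must be free in its binding domain.
Binding domain of *him₆*: the matrix TP, whose subject is [Felix₁'s colleague]₂.
*Felix₁* and the pronoun do not c-command one another → neither Principle B nor Principle C is at stake; coindexation permitted.
*[Felix₁'s colleague]₂* c-commands the pronoun within its binding domain → coindexation would violate Principle B.
*Hugo₃*: the pronoun c-commands this R-expression → coindexation would violate Principle C on *Hugo₃*.
*Oliver₄*: the pronoun c-commands this R-expression → coindexation would violate Principle C on *Oliver₄*.
*Ahmad₅*: the pronoun c-commands this R-expression → coindexation would violate Principle C on *Ahmad₅*.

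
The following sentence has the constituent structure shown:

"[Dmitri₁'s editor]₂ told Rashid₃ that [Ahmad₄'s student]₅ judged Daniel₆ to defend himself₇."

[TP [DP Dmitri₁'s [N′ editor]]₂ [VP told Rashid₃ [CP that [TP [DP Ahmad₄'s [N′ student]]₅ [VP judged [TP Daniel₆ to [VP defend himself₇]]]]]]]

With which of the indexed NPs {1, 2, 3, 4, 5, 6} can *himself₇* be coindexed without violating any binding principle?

{6}

*himself* is an anaphor, so Principle A applies: it must be bound in its binding domain.
Binding domain of *himself₇*: the embedded TP, whose subject is Daniel₆.
*Dmitri₁* does not c-command the anaphor → cannot bind it.
*[Dmitri₁'s editor]₂* c-commands the anaphor but is outside its binding domain → cannot satisfy Principle A.
*Rashid₃* c-commands the anaphor but is outside its binding domain → cannot satisfy Principle A.
*Ahmad₄* does not c-command the anaphor → cannot bind it.
*[Ahmad₄'s student]₅* c-commands the anaphor but is outside its binding domain → cannot satisfy Principle A.
*Daniel₆* c-commands the anaphor within its binding domain → licit binder.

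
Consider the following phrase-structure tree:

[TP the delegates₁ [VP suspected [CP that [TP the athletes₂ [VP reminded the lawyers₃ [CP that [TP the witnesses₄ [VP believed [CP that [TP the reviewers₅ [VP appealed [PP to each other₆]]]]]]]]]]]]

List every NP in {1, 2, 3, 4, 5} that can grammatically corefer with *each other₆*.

*each other* is an anaphor, so Principle A applies: it must be bound in its binding domain.
Binding domain of *each other₆*: the embedded TP, whose subject is the reviewers₅.
*the delegates₁* c-commands the anaphor but is outside its binding domain → cannot satisfy Principle A.
*the athletes₂* c-commands the anaphor but is outside its binding domain → cannot satisfy Principle A.
*the lawyers₃* c-commands the anaphor but is outside its binding domain → cannot satisfy Principle A.
*the witnesses₄* c-commands the anaphor but is outside its binding domain → cannot satisfy Principle A.
*the reviewers₅* c-commands the anaphor within its binding domain → licit binder.

{5}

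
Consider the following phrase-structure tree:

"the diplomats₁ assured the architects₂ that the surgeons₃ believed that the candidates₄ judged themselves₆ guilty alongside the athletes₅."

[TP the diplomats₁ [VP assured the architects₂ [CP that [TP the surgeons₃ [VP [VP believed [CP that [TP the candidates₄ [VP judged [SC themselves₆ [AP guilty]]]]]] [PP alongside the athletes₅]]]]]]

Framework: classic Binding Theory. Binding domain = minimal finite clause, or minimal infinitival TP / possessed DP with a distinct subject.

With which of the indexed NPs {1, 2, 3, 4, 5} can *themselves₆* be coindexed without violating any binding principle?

{4}

*themselves* is an anaphor, so Principle A applies: it must be bound in its binding domain.
Binding domain of *themselves₆*: the embedded TP, whose subject is the candidates₄.
*the diplomats₁* c-commands the anaphor but is outside its binding domain → cannot satisfy Principle A.
*the architects₂* c-commands the anaphor but is outside its binding domain → cannot satisfy Principle A.
*the surgeons₃* c-commands the anaphor but is outside its binding domain → cannot satisfy Principle A.
*the candidates₄* c-commands the anaphor within its binding domain → licit binder.
*the athletes₅* does not c-command the anaphor → cannot bind it.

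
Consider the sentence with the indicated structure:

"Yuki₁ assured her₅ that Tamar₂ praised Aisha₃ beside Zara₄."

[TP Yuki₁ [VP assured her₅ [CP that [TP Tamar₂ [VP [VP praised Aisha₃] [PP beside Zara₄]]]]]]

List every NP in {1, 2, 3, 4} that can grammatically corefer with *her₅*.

*her* is a pronoun, so Principle B applies: it must be free in its binding domain.
Binding domain of *her₅*: the matrix TP, whose subject is Yuki₁.
*Yuki₁* c-commands the pronoun within its binding domain → coindexation would violate Principle B.
*Tamar₂*: the pronoun c-commands this R-expression → coindexation would violate Principle C on *Tamar₂*.
*Aisha₃*: the pronoun c-commands this R-expression → coindexation would violate Principle C on *Aisha₃*.
*Zara₄*: the pronoun c-commands this R-expression → coindexation would violate Principle C on *Zara₄*.

none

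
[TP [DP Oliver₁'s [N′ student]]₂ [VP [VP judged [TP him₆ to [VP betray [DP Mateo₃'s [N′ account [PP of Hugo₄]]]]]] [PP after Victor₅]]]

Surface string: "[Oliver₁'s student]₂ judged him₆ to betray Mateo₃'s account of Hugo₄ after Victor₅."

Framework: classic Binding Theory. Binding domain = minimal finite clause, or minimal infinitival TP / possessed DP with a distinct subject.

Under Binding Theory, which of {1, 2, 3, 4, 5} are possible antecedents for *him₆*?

*him* is a pronoun, so Principle B applies: it must be free in its binding domain.
Binding domain of *him₆*: the matrix TP, whose subject is [Oliver₁'s student]₂.
*Oliver₁* and the pronoun do not c-command one another → neither Principle B nor Principle C is at stake; coindexation permitted.
*[Oliver₁'s student]₂* c-commands the pronoun within its binding domain → coindexation would violate Principle B.
*Mateo₃*: the pronoun c-commands this R-expression → coindexation would violate Principle C on *Mateo₃*.
*Hugo₄*: the pronoun c-commands this R-expression → coindexation would violate Principle C on *Hugo₄*.
*Victor₅* and the pronoun do not c-command one another → neither Principle B nor Principle C is at stake; coindexation permitted.

{1, 5}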